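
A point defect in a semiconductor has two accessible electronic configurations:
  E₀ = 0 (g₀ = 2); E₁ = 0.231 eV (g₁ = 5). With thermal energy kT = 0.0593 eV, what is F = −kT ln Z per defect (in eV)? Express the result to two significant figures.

-0.044 eV

Eᵢ/kT = 0, 3.895.
Z = Σ gᵢe^(−Eᵢ/kT) = 2·e^(−0) + 5·e^(−3.895) = 2.000 + 0.1017 = 2.102.
F = −kT ln Z = −0.0593 × ln(2.102) = −0.0593 × 0.7429 = -0.044 eV.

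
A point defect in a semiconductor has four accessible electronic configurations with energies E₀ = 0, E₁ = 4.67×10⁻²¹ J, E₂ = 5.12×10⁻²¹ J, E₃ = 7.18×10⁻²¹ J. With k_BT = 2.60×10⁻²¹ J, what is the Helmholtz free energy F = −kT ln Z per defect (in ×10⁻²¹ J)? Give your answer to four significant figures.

Eᵢ/kT = 0, 1.79615, 1.96923, 2.76154.
Z = Σ e^(−Eᵢ/kT) = e^(−0) + e^(−1.79615) + e^(−1.96923) + e^(−2.76154) = 1.00000 + 0.165937 + 0.139564 + 0.0631944 = 1.36870.
F = −kT ln Z = −2.60 × ln(1.36870) = −2.60 × 0.313861 = -0.8160 ×10⁻²¹ J.

-0.8160 ×10⁻²¹ J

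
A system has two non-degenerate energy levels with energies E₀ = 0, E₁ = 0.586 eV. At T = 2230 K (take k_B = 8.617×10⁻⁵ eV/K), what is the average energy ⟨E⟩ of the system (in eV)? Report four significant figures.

k_BT = 8.617×10⁻⁵ × 2230 K = 0.192159 eV.
Eᵢ/kT = 0, 3.04956.
Z = Σ e^(−Eᵢ/kT) = e^(−0) + e^(−3.04956) = 1.00000 + 0.0473798 = 1.04738.
⟨E⟩ = Σ Eᵢ e^(−Eᵢ/kT) / Z = (0·1.00000 + 0.586·0.0473798) / 1.04738 = 0.02651 eV.

0.02651 eV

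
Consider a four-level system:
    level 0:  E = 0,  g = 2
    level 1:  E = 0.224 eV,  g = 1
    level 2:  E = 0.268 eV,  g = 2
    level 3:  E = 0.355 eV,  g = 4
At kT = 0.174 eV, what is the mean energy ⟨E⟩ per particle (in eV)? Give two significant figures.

Eᵢ/kT = 0, 1.287, 1.540, 2.040.
Z = Σ gᵢe^(−Eᵢ/kT) = 2·e^(−0) + 1·e^(−1.287) + 2·e^(−1.540) + 4·e^(−2.040) = 2.000 + 0.2761 + 0.4288 + 0.5201 = 3.225.
⟨E⟩ = Σ Eᵢ gᵢe^(−Eᵢ/kT) / Z = (0·2.000 + 0.224·0.2761 + 0.268·0.4288 + 0.355·0.5201) / 3.225 = 0.11 eV.

0.11 eV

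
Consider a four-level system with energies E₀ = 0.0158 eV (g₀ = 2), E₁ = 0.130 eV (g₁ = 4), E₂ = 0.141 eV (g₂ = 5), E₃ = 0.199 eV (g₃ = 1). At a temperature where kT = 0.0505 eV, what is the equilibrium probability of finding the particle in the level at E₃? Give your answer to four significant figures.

0.009285

Eᵢ/kT = 0.312871, 2.57426, 2.79208, 3.94059.
Z = Σ gᵢe^(−Eᵢ/kT) = 2·e^(−0.312871) + 4·e^(−2.57426) + 5·e^(−2.79208) + 1·e^(−3.94059) = 1.46269 + 0.304841 + 0.306468 + 0.0194367 = 2.09344.
P₃ = g₃ e^(−E₃/kT) / Z = 0.0194367/2.09344 = 0.009285.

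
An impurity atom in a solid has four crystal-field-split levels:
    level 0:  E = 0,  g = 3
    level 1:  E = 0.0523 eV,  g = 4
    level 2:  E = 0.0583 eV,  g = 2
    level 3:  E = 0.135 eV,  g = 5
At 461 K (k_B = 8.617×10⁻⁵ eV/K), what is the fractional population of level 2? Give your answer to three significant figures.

0.0981

k_BT = 8.617×10⁻⁵ × 461 K = 0.039724 eV.
Eᵢ/kT = 0, 1.3166, 1.4676, 3.3984.
Z = Σ gᵢe^(−Eᵢ/kT) = 3·e^(−0) + 4·e^(−1.3166) + 2·e^(−1.4676) + 5·e^(−3.3984) = 3.0000 + 1.0722 + 0.46096 + 0.16713 = 4.7003.
P₂ = g₂ e^(−E₂/kT) / Z = 0.46096/4.7003 = 0.0981.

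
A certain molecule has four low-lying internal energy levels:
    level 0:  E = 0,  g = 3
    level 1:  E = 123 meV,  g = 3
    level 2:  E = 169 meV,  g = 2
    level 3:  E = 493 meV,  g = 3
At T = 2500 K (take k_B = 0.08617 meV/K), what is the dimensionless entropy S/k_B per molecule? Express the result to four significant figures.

k_BT = 0.08617 × 2500 K = 215.425 meV.
Eᵢ/kT = 0, 0.570964, 0.784496, 2.28850.
Z = Σ gᵢe^(−Eᵢ/kT) = 3·e^(−0) + 3·e^(−0.570964) + 2·e^(−0.784496) + 3·e^(−2.28850) = 3.00000 + 1.69494 + 0.912699 + 0.304255 = 5.91189.
⟨E⟩ = Σ EᵢPᵢ = 86.7272 meV.
S/k_B = ln Z + ⟨E⟩/kT = ln(5.91189) + 86.7272/215.425 = 1.77697 + 0.402587 = 2.180.

2.180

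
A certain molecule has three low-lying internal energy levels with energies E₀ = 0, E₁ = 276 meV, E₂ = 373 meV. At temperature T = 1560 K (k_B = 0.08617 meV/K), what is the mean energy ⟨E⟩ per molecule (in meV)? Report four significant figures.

k_BT = 0.08617 × 1560 K = 134.425 meV.
Eᵢ/kT = 0, 2.05319, 2.77478.
Z = Σ e^(−Eᵢ/kT) = e^(−0) + e^(−2.05319) + e^(−2.77478) = 1.00000 + 0.128325 + 0.0623632 = 1.19069.
⟨E⟩ = Σ Eᵢ e^(−Eᵢ/kT) / Z = (0·1.00000 + 276·0.128325 + 373·0.0623632) / 1.19069 = 49.28 meV.

49.28 meV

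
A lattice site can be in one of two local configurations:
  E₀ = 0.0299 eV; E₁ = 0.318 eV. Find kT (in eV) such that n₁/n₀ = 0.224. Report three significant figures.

n₁/n₀ = exp[−(E₁−E₀)/kT] = 0.224.
⇒ (E₁−E₀)/kT = ln(1/0.224) = ln(4.4643) = 1.4961.
kT = 0.2881 eV / 1.4961 = 0.193 eV.

0.193 eV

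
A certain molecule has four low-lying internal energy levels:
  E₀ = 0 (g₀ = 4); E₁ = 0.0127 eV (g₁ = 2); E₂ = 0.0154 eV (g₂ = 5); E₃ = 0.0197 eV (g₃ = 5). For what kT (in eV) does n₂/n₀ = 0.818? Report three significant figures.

n₂/n₀ = (g₂/g₀) exp[−(E₂−E₀)/kT] = 0.818.
⇒ (E₂−E₀)/kT = ln((5/4)/0.818) = ln(1.5281) = 0.42403.
kT = 0.0154 eV / 0.42403 = 0.0363 eV.

0.0363 eV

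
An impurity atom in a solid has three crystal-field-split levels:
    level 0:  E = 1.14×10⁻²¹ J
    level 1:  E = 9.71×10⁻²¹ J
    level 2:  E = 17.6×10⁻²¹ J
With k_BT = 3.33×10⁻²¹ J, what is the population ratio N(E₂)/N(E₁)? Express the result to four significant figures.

n₂/n₁ = exp[−(E₂−E₁)/kT] = exp(−(7.89 ×10⁻²¹ J)/(3.33 ×10⁻²¹ J)) = exp(-2.36937) = 0.09354.

0.09354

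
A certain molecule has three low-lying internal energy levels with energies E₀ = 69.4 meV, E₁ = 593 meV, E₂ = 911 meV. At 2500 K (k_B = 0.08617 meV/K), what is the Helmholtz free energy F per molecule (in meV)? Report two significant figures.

k_BT = 0.08617 × 2500 K = 215.4 meV.
Eᵢ/kT = 0.3222, 2.753, 4.229.
Z = Σ e^(−Eᵢ/kT) = e^(−0.3222) + e^(−2.753) + e^(−4.229) = 0.7246 + 0.06374 + 0.01457 = 0.8029.
F = −kT ln Z = −215.4 × ln(0.8029) = −215.4 × -0.2195 = 47 meV.

47 meV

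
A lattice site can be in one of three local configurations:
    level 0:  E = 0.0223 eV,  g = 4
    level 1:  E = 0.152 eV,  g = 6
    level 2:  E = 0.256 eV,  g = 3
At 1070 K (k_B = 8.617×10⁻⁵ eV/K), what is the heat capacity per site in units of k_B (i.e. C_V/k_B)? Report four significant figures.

0.5584

k_BT = 8.617×10⁻⁵ × 1070 K = 0.0922019 eV.
Eᵢ/kT = 0.241861, 1.64856, 2.77652.
Z = Σ gᵢe^(−Eᵢ/kT) = 4·e^(−0.241861) + 6·e^(−1.64856) + 3·e^(−2.77652) = 3.14066 + 1.15396 + 0.186764 = 4.48138.
⟨E⟩ = 0.0654375 eV, ⟨E²⟩ = 0.00902907 eV².
C_V/k_B = (⟨E²⟩ − ⟨E⟩²)/(kT)² = (0.00902907 − 0.00428207)/0.00850119 = 0.5584.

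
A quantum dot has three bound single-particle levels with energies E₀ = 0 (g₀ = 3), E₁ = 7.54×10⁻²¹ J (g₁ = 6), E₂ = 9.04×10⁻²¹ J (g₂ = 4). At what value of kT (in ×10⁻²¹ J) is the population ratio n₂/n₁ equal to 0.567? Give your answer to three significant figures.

n₂/n₁ = (g₂/g₁) exp[−(E₂−E₁)/kT] = 0.567.
⇒ (E₂−E₁)/kT = ln((4/6)/0.567) = ln(1.1758) = 0.16195.
kT = 1.50 ×10⁻²¹ J / 0.16195 = 9.26 ×10⁻²¹ J.

9.26 ×10⁻²¹ J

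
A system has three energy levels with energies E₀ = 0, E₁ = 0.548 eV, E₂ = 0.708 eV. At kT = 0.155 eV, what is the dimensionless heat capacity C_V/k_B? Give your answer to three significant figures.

0.538

Eᵢ/kT = 0, 3.5355, 4.5677.
Z = Σ e^(−Eᵢ/kT) = e^(−0) + e^(−3.5355) + e^(−4.5677) = 1.0000 + 0.029144 + 0.010382 = 1.0395.
⟨E⟩ = 0.022435 eV, ⟨E²⟩ = 0.013426 eV².
C_V/k_B = (⟨E²⟩ − ⟨E⟩²)/(kT)² = (0.013426 − 0.00050333)/0.024025 = 0.538.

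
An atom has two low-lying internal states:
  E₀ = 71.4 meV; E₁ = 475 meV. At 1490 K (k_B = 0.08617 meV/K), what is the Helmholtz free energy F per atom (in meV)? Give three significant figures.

k_BT = 0.08617 × 1490 K = 128.39 meV.
Eᵢ/kT = 0.55612, 3.6997.
Z = Σ e^(−Eᵢ/kT) = e^(−0.55612) + e^(−3.6997) = 0.57343 + 0.024731 = 0.59816.
F = −kT ln Z = −128.39 × ln(0.59816) = −128.39 × -0.51390 = 66.0 meV.

66.0 meV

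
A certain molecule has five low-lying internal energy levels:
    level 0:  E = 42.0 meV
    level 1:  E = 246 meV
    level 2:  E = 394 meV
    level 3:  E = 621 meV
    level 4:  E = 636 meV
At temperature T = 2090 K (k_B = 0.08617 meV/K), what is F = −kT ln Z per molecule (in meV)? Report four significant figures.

k_BT = 0.08617 × 2090 K = 180.095 meV.
Eᵢ/kT = 0.233210, 1.36595, 2.18773, 3.44818, 3.53147.
Z = Σ e^(−Eᵢ/kT) = e^(−0.233210) + e^(−1.36595) + e^(−2.18773) + e^(−3.44818) + e^(−3.53147) = 0.791987 + 0.255138 + 0.112171 + 0.0318035 + 0.0292619 = 1.22036.
F = −kT ln Z = −180.095 × ln(1.22036) = −180.095 × 0.199146 = -35.87 meV.

-35.87 meV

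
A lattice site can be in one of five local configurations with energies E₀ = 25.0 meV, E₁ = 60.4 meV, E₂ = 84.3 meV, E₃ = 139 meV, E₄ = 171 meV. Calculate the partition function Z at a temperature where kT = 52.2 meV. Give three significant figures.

Eᵢ/kT = 0.47893, 1.1571, 1.6149, 2.6628, 3.2759.
Z = Σ e^(−Eᵢ/kT) = e^(−0.47893) + e^(−1.1571) + e^(−1.6149) + e^(−2.6628) + e^(−3.2759) = 0.61945 + 0.31440 + 0.19891 + 0.069753 + 0.037783 = 1.2403.

Z = 1.24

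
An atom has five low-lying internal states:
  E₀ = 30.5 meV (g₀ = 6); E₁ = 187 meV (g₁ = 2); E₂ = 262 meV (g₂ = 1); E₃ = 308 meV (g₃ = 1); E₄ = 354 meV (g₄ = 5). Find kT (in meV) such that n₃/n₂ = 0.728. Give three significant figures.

145 meV

n₃/n₂ = (g₃/g₂) exp[−(E₃−E₂)/kT] = 0.728.
⇒ (E₃−E₂)/kT = ln((1/1)/0.728) = ln(1.3736) = 0.31744.
kT = 46 meV / 0.31744 = 145 meV.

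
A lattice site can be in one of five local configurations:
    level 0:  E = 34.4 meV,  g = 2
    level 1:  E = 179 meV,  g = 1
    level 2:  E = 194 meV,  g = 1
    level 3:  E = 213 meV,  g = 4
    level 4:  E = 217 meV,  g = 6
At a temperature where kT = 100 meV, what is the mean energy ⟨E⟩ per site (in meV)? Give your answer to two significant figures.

120 meV

Eᵢ/kT = 0.3440, 1.790, 1.940, 2.130, 2.170.
Z = Σ gᵢe^(−Eᵢ/kT) = 2·e^(−0.3440) + 1·e^(−1.790) + 1·e^(−1.940) + 4·e^(−2.130) + 6·e^(−2.170) = 1.418 + 0.1670 + 0.1437 + 0.4753 + 0.6851 = 2.889.
⟨E⟩ = Σ Eᵢ gᵢe^(−Eᵢ/kT) / Z = (34.4·1.418 + 179·0.1670 + 194·0.1437 + 213·0.4753 + 217·0.6851) / 2.889 = 120 meV.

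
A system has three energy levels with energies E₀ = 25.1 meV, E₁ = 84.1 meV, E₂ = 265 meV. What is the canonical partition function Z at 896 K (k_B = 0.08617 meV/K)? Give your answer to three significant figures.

Z = 1.09

k_BT = 0.08617 × 896 K = 77.208 meV.
Eᵢ/kT = 0.32510, 1.0893, 3.4323.
Z = Σ e^(−Eᵢ/kT) = e^(−0.32510) + e^(−1.0893) + e^(−3.4323) = 0.72246 + 0.33645 + 0.032313 = 1.0912.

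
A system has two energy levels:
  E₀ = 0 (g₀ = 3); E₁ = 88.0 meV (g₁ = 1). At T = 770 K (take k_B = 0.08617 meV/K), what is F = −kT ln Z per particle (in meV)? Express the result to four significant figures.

k_BT = 0.08617 × 770 K = 66.3509 meV.
Eᵢ/kT = 0, 1.32628.
Z = Σ gᵢe^(−Eᵢ/kT) = 3·e^(−0) + 1·e^(−1.32628) = 3.00000 + 0.265463 = 3.26546.
F = −kT ln Z = −66.3509 × ln(3.26546) = −66.3509 × 1.18340 = -78.52 meV.

-78.52 meV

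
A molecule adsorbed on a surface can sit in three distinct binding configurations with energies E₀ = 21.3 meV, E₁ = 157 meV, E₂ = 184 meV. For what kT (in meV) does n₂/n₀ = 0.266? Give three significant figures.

n₂/n₀ = exp[−(E₂−E₀)/kT] = 0.266.
⇒ (E₂−E₀)/kT = ln(1/0.266) = ln(3.7594) = 1.3243.
kT = 162.7 meV / 1.3243 = 123 meV.

123 meV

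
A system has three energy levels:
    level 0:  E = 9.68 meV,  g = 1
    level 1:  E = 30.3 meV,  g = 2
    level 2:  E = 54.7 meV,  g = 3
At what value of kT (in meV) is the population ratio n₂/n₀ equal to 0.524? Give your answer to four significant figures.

25.80 meV

n₂/n₀ = (g₂/g₀) exp[−(E₂−E₀)/kT] = 0.524.
⇒ (E₂−E₀)/kT = ln((3/1)/0.524) = ln(5.72519) = 1.74488.
kT = 45.02 meV / 1.74488 = 25.80 meV.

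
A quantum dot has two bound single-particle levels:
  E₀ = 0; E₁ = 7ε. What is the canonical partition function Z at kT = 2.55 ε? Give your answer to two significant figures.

Eᵢ/kT = 0, 2.745.
Z = Σ e^(−Eᵢ/kT) = e^(−0) + e^(−2.745) = 1.000 + 0.06425 = 1.064.

Z = 1.1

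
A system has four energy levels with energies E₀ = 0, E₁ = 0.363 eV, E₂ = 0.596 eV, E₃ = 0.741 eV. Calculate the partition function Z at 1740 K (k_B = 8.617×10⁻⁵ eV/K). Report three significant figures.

k_BT = 8.617×10⁻⁵ × 1740 K = 0.14994 eV.
Eᵢ/kT = 0, 2.4210, 3.9749, 4.9420.
Z = Σ e^(−Eᵢ/kT) = e^(−0) + e^(−2.4210) + e^(−3.9749) + e^(−4.9420) = 1.0000 + 0.088833 + 0.018781 + 0.0071403 = 1.1148.

Z = 1.11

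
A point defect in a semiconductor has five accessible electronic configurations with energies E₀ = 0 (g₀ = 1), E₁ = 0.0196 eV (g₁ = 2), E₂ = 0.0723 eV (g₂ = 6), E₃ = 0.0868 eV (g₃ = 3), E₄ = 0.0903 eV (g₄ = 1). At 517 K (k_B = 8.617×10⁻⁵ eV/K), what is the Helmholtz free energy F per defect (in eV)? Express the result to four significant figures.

-0.06211 eV

k_BT = 8.617×10⁻⁵ × 517 K = 0.0445499 eV.
Eᵢ/kT = 0, 0.439956, 1.62290, 1.94838, 2.02694.
Z = Σ gᵢe^(−Eᵢ/kT) = 1·e^(−0) + 2·e^(−0.439956) + 6·e^(−1.62290) + 3·e^(−1.94838) + 1·e^(−2.02694) = 1.00000 + 1.28813 + 1.18395 + 0.427514 + 0.131738 = 4.03133.
F = −kT ln Z = −0.0445499 × ln(4.03133) = −0.0445499 × 1.39410 = -0.06211 eV.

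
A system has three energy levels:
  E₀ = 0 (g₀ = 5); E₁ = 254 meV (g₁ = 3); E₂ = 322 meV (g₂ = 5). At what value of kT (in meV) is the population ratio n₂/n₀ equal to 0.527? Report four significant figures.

502.7 meV

n₂/n₀ = (g₂/g₀) exp[−(E₂−E₀)/kT] = 0.527.
⇒ (E₂−E₀)/kT = ln((5/5)/0.527) = ln(1.89753) = 0.640553.
kT = 322 meV / 0.640553 = 502.7 meV.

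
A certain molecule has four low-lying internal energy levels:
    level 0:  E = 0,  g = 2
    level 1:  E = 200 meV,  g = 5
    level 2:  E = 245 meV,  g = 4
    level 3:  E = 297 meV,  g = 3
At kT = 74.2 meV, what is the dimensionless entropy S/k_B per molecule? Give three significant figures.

Eᵢ/kT = 0, 2.6954, 3.3019, 4.0027.
Z = Σ gᵢe^(−Eᵢ/kT) = 2·e^(−0) + 5·e^(−2.6954) + 4·e^(−3.3019) + 3·e^(−4.0027) = 2.0000 + 0.33758 + 0.14725 + 0.054799 = 2.5396.
⟨E⟩ = Σ EᵢPᵢ = 47.199 meV.
S/k_B = ln Z + ⟨E⟩/kT = ln(2.5396) + 47.199/74.2 = 0.93201 + 0.63611 = 1.57.

1.57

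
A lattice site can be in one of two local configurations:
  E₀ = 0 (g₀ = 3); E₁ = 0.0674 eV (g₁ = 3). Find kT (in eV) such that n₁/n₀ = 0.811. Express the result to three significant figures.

0.322 eV

n₁/n₀ = (g₁/g₀) exp[−(E₁−E₀)/kT] = 0.811.
⇒ (E₁−E₀)/kT = ln((3/3)/0.811) = ln(1.2330) = 0.20945.
kT = 0.0674 eV / 0.20945 = 0.322 eV.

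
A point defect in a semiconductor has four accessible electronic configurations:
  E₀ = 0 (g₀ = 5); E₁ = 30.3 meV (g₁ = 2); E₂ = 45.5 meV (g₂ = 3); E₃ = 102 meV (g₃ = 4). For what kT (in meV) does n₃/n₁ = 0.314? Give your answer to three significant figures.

n₃/n₁ = (g₃/g₁) exp[−(E₃−E₁)/kT] = 0.314.
⇒ (E₃−E₁)/kT = ln((4/2)/0.314) = ln(6.3694) = 1.8515.
kT = 71.7 meV / 1.8515 = 38.7 meV.

38.7 meV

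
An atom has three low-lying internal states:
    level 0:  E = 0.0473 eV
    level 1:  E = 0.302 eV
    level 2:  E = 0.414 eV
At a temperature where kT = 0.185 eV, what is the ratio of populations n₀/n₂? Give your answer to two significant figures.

n₀/n₂ = exp[−(E₀−E₂)/kT] = exp(−(-0.3667 eV)/(0.185 eV)) = exp(1.982) = 7.3.

7.3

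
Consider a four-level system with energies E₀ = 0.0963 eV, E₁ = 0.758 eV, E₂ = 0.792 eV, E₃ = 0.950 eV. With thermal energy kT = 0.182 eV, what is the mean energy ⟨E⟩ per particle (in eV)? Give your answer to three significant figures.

Eᵢ/kT = 0.52912, 4.1648, 4.3516, 5.2198.
Z = Σ e^(−Eᵢ/kT) = e^(−0.52912) + e^(−4.1648) + e^(−4.3516) + e^(−5.2198) = 0.58912 + 0.015533 + 0.012886 + 0.0054084 = 0.62295.
⟨E⟩ = Σ Eᵢ e^(−Eᵢ/kT) / Z = (0.0963·0.58912 + 0.758·0.015533 + 0.792·0.012886 + 0.950·0.0054084) / 0.62295 = 0.135 eV.

0.135 eV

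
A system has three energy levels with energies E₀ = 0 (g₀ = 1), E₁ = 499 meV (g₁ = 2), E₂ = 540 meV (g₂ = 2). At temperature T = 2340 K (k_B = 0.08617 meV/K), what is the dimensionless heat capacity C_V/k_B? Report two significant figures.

k_BT = 0.08617 × 2340 K = 201.6 meV.
Eᵢ/kT = 0, 2.475, 2.679.
Z = Σ gᵢe^(−Eᵢ/kT) = 1·e^(−0) + 2·e^(−2.475) + 2·e^(−2.679) = 1.000 + 0.1683 + 0.1373 = 1.306.
⟨E⟩ = 121.1 meV, ⟨E²⟩ = 62740 meV².
C_V/k_B = (⟨E²⟩ − ⟨E⟩²)/(kT)² = (62740 − 14670)/40640 = 1.2.

1.2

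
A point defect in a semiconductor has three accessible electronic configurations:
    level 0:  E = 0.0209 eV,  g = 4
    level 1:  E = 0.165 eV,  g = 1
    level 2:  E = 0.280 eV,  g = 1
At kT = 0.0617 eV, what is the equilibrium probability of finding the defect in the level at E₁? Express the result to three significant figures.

Eᵢ/kT = 0.33874, 2.6742, 4.5381.
Z = Σ gᵢe^(−Eᵢ/kT) = 4·e^(−0.33874) + 1·e^(−2.6742) + 1·e^(−4.5381) = 2.8507 + 0.068962 + 0.010694 = 2.9304.
P₁ = g₁ e^(−E₁/kT) / Z = 0.068962/2.9304 = 0.0235.

0.0235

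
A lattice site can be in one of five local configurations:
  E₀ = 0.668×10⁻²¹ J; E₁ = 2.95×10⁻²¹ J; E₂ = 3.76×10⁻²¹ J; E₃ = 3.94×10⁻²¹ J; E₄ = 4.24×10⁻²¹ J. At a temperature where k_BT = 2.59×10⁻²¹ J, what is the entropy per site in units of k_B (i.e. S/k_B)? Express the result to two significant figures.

1.4

Eᵢ/kT = 0.2579, 1.139, 1.452, 1.521, 1.637.
Z = Σ e^(−Eᵢ/kT) = e^(−0.2579) + e^(−1.139) + e^(−1.452) + e^(−1.521) + e^(−1.637) = 0.7727 + 0.3201 + 0.2341 + 0.2185 + 0.1946 = 1.740.
⟨E⟩ = Σ EᵢPᵢ = 2.314 ×10⁻²¹ J.
S/k_B = ln Z + ⟨E⟩/kT = ln(1.740) + 2.314/2.59 = 0.5539 + 0.8934 = 1.4.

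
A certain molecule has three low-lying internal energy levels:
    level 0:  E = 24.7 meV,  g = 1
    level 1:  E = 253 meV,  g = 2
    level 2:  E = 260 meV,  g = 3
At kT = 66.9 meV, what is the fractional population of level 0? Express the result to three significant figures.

0.866

Eᵢ/kT = 0.36921, 3.7818, 3.8864.
Z = Σ gᵢe^(−Eᵢ/kT) = 1·e^(−0.36921) + 2·e^(−3.7818) + 3·e^(−3.8864) = 0.69128 + 0.045563 + 0.061557 = 0.79840.
P₀ = g₀ e^(−E₀/kT) / Z = 0.69128/0.79840 = 0.866.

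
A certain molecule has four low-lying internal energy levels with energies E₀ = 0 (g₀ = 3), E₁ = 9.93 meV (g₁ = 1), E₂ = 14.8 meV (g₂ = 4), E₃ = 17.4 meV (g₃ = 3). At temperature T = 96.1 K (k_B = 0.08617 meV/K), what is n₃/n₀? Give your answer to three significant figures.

k_BT = 0.08617 × 96.1 K = 8.2809 meV.
n₃/n₀ = (g₃/g₀) exp[−(E₃−E₀)/kT] = (3/3) × exp(−(17.4 meV)/(8.2809 meV)) = (3/3) × exp(-2.1012) = 0.122.

0.122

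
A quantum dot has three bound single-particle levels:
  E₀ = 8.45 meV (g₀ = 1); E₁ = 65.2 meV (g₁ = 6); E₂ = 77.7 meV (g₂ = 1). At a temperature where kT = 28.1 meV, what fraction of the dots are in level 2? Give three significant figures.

Eᵢ/kT = 0.30071, 2.3203, 2.7651.
Z = Σ gᵢe^(−Eᵢ/kT) = 1·e^(−0.30071) + 6·e^(−2.3203) + 1·e^(−2.7651) = 0.74029 + 0.58946 + 0.062970 = 1.3927.
P₂ = g₂ e^(−E₂/kT) / Z = 0.062970/1.3927 = 0.0452.

0.0452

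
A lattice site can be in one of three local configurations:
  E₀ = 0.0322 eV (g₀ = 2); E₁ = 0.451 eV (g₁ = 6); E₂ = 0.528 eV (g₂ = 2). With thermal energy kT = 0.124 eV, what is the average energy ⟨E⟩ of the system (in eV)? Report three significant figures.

0.0786 eV

Eᵢ/kT = 0.25968, 3.6371, 4.2581.
Z = Σ gᵢe^(−Eᵢ/kT) = 2·e^(−0.25968) + 6·e^(−3.6371) + 2·e^(−4.2581) = 1.5426 + 0.15797 + 0.028298 = 1.7289.
⟨E⟩ = Σ Eᵢ gᵢe^(−Eᵢ/kT) / Z = (0.0322·1.5426 + 0.451·0.15797 + 0.528·0.028298) / 1.7289 = 0.0786 eV.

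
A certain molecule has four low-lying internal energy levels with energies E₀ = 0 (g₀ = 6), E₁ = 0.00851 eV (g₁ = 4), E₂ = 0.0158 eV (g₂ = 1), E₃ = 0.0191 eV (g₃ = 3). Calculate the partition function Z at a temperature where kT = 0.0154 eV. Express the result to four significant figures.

Z = 9.528

Eᵢ/kT = 0, 0.552597, 1.02597, 1.24026.
Z = Σ gᵢe^(−Eᵢ/kT) = 6·e^(−0) + 4·e^(−0.552597) + 1·e^(−1.02597) + 3·e^(−1.24026) = 6.00000 + 2.30181 + 0.358449 + 0.867927 = 9.52819.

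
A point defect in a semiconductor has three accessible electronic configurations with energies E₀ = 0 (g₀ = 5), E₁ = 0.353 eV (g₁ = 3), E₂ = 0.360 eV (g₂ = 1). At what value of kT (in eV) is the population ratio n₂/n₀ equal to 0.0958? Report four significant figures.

0.4891 eV

n₂/n₀ = (g₂/g₀) exp[−(E₂−E₀)/kT] = 0.0958.
⇒ (E₂−E₀)/kT = ln((1/5)/0.0958) = ln(2.08768) = 0.736053.
kT = 0.360 eV / 0.736053 = 0.4891 eV.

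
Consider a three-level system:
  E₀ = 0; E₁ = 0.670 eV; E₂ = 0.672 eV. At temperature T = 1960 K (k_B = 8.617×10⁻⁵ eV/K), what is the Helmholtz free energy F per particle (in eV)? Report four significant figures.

-0.006240 eV

k_BT = 8.617×10⁻⁵ × 1960 K = 0.168893 eV.
Eᵢ/kT = 0, 3.96701, 3.97885.
Z = Σ e^(−Eᵢ/kT) = e^(−0) + e^(−3.96701) + e^(−3.97885) = 1.00000 + 0.0189299 + 0.0187071 = 1.03764.
F = −kT ln Z = −0.168893 × ln(1.03764) = −0.168893 × 0.0369489 = -0.006240 eV.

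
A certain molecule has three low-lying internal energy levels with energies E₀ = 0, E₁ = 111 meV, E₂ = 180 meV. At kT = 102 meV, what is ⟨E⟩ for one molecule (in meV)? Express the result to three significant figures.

Eᵢ/kT = 0, 1.0882, 1.7647.
Z = Σ e^(−Eᵢ/kT) = e^(−0) + e^(−1.0882) + e^(−1.7647) = 1.0000 + 0.33682 + 0.17124 = 1.5081.
⟨E⟩ = Σ Eᵢ e^(−Eᵢ/kT) / Z = (0·1.0000 + 111·0.33682 + 180·0.17124) / 1.5081 = 45.2 meV.

45.2 meV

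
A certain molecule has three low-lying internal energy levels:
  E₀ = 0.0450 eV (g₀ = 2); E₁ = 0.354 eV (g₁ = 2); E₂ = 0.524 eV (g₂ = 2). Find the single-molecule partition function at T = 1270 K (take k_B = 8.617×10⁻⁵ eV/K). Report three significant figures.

Z = 1.42

k_BT = 8.617×10⁻⁵ × 1270 K = 0.10944 eV.
Eᵢ/kT = 0.41118, 3.2346, 4.7880.
Z = Σ gᵢe^(−Eᵢ/kT) = 2·e^(−0.41118) + 2·e^(−3.2346) + 2·e^(−4.7880) = 1.3257 + 0.078752 + 0.016658 = 1.4211.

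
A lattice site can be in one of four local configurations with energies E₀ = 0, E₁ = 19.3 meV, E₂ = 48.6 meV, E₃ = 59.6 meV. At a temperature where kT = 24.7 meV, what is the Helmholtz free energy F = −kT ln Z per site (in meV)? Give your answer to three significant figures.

Eᵢ/kT = 0, 0.78138, 1.9676, 2.4130.
Z = Σ e^(−Eᵢ/kT) = e^(−0) + e^(−0.78138) + e^(−1.9676) + e^(−2.4130) = 1.0000 + 0.45777 + 0.13979 + 0.089546 = 1.6871.
F = −kT ln Z = −24.7 × ln(1.6871) = −24.7 × 0.52301 = -12.9 meV.

-12.9 meV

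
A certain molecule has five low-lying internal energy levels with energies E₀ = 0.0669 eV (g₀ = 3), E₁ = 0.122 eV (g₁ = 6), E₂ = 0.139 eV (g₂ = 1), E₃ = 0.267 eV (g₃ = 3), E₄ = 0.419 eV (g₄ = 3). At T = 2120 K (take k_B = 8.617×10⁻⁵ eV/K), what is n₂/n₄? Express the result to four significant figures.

k_BT = 8.617×10⁻⁵ × 2120 K = 0.182680 eV.
n₂/n₄ = (g₂/g₄) exp[−(E₂−E₄)/kT] = (1/3) × exp(−(-0.280 eV)/(0.182680 eV)) = (1/3) × exp(1.53273) = 1.544.

1.544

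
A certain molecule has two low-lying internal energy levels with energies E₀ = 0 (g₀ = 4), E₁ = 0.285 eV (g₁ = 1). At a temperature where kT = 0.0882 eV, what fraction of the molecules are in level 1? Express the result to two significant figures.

0.0098

Eᵢ/kT = 0, 3.231.
Z = Σ gᵢe^(−Eᵢ/kT) = 4·e^(−0) + 1·e^(−3.231) = 4.000 + 0.03952 = 4.040.
P₁ = g₁ e^(−E₁/kT) / Z = 0.03952/4.040 = 0.0098.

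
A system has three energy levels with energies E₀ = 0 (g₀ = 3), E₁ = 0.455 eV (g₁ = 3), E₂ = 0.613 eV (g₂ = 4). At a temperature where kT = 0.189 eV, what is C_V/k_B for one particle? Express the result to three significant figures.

0.822

Eᵢ/kT = 0, 2.4074, 3.2434.
Z = Σ gᵢe^(−Eᵢ/kT) = 3·e^(−0) + 3·e^(−2.4074) + 4·e^(−3.2434) = 3.0000 + 0.27015 + 0.15612 = 3.4263.
⟨E⟩ = 0.063806 eV, ⟨E²⟩ = 0.033445 eV².
C_V/k_B = (⟨E²⟩ − ⟨E⟩²)/(kT)² = (0.033445 − 0.0040712)/0.035721 = 0.822.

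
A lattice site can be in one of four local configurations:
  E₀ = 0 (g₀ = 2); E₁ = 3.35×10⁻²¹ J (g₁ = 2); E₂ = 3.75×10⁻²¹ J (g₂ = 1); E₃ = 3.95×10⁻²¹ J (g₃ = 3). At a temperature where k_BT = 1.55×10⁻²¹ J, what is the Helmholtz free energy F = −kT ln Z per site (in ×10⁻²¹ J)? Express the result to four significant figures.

-1.453 ×10⁻²¹ J

Eᵢ/kT = 0, 2.16129, 2.41935, 2.54839.
Z = Σ gᵢe^(−Eᵢ/kT) = 2·e^(−0) + 2·e^(−2.16129) + 1·e^(−2.41935) + 3·e^(−2.54839) = 2.00000 + 0.230353 + 0.0889794 + 0.234622 = 2.55395.
F = −kT ln Z = −1.55 × ln(2.55395) = −1.55 × 0.937641 = -1.453 ×10⁻²¹ J.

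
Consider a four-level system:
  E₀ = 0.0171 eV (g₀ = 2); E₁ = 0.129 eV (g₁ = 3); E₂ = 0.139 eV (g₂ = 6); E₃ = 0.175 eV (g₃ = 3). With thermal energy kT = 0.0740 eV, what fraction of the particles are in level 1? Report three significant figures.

0.159

Eᵢ/kT = 0.23108, 1.7432, 1.8784, 2.3649.
Z = Σ gᵢe^(−Eᵢ/kT) = 2·e^(−0.23108) + 3·e^(−1.7432) + 6·e^(−1.8784) + 3·e^(−2.3649) = 1.5874 + 0.52488 + 0.91701 + 0.28188 = 3.3112.
P₁ = g₁ e^(−E₁/kT) / Z = 0.52488/3.3112 = 0.159.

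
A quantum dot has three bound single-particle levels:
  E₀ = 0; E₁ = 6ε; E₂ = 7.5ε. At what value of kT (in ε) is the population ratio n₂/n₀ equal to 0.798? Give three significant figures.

33.2 ε

n₂/n₀ = exp[−(E₂−E₀)/kT] = 0.798.
⇒ (E₂−E₀)/kT = ln(1/0.798) = ln(1.2531) = 0.22562.
kT = 7.5ε / 0.22562 = 33.2 ε.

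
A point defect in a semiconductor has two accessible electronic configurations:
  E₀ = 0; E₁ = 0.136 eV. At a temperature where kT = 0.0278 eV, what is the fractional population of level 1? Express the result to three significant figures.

Eᵢ/kT = 0, 4.8921.
Z = Σ e^(−Eᵢ/kT) = e^(−0) + e^(−4.8921) = 1.0000 + 0.0075056 = 1.0075.
P₁ = e^(−E₁/kT) / Z = 0.0075056/1.0075 = 0.00745.

0.00745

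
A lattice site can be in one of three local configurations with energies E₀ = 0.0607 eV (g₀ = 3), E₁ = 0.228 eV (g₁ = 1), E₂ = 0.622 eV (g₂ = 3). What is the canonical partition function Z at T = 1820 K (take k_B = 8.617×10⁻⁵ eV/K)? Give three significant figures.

Z = 2.33

k_BT = 8.617×10⁻⁵ × 1820 K = 0.15683 eV.
Eᵢ/kT = 0.38704, 1.4538, 3.9661.
Z = Σ gᵢe^(−Eᵢ/kT) = 3·e^(−0.38704) + 1·e^(−1.4538) + 3·e^(−3.9661) = 2.0372 + 0.23368 + 0.056842 = 2.3277.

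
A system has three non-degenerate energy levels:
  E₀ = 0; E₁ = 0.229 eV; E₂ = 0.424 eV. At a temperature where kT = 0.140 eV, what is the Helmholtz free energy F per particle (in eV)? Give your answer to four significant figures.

Eᵢ/kT = 0, 1.63571, 3.02857.
Z = Σ e^(−Eᵢ/kT) = e^(−0) + e^(−1.63571) + e^(−3.02857) = 1.00000 + 0.194814 + 0.0483848 = 1.24320.
F = −kT ln Z = −0.140 × ln(1.24320) = −0.140 × 0.217689 = -0.03048 eV.

-0.03048 eV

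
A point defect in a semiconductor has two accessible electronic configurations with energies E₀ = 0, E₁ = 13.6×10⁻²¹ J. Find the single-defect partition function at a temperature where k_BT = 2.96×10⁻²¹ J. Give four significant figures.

Eᵢ/kT = 0, 4.59459.
Z = Σ e^(−Eᵢ/kT) = e^(−0) + e^(−4.59459) = 1.00000 + 0.0101064 = 1.01011.

Z = 1.010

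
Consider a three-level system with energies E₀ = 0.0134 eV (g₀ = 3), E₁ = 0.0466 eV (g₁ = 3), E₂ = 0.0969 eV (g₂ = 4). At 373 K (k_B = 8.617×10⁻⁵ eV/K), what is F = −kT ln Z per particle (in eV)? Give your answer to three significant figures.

-0.0340 eV

k_BT = 8.617×10⁻⁵ × 373 K = 0.032141 eV.
Eᵢ/kT = 0.41691, 1.4499, 3.0148.
Z = Σ gᵢe^(−Eᵢ/kT) = 3·e^(−0.41691) + 3·e^(−1.4499) + 4·e^(−3.0148) = 1.9772 + 0.70378 + 0.19622 = 2.8772.
F = −kT ln Z = −0.032141 × ln(2.8772) = −0.032141 × 1.0568 = -0.0340 eV.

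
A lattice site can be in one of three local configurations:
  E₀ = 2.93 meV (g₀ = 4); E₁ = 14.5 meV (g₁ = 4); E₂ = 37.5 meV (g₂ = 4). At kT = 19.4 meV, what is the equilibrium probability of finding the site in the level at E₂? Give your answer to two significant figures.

0.098

Eᵢ/kT = 0.1510, 0.7474, 1.933.
Z = Σ gᵢe^(−Eᵢ/kT) = 4·e^(−0.1510) + 4·e^(−0.7474) + 4·e^(−1.933) = 3.439 + 1.894 + 0.5789 = 5.912.
P₂ = g₂ e^(−E₂/kT) / Z = 0.5789/5.912 = 0.098.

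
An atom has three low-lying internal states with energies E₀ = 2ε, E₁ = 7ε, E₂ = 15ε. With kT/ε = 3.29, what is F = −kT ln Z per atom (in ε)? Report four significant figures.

1.298 ε

Eᵢ/kT = 0.607903, 2.12766, 4.55927.
Z = Σ e^(−Eᵢ/kT) = e^(−0.607903) + e^(−2.12766) + e^(−4.55927) = 0.544491 + 0.119116 + 0.0104697 = 0.674077.
F = −kT ln Z = −3.29 × ln(0.674077) = −3.29 × -0.394411 = 1.298 ε.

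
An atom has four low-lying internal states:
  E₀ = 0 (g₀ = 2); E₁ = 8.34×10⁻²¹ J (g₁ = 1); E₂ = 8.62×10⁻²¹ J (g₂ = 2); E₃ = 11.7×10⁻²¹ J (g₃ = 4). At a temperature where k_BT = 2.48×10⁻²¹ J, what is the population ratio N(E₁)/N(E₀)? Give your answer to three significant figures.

0.0173

n₁/n₀ = (g₁/g₀) exp[−(E₁−E₀)/kT] = (1/2) × exp(−(8.34 ×10⁻²¹ J)/(2.48 ×10⁻²¹ J)) = (1/2) × exp(-3.3629) = 0.0173.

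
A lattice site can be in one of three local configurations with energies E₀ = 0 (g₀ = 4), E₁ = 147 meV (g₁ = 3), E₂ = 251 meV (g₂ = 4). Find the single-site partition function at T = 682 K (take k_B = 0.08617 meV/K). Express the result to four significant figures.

Z = 4.302

k_BT = 0.08617 × 682 K = 58.7679 meV.
Eᵢ/kT = 0, 2.50137, 4.27104.
Z = Σ gᵢe^(−Eᵢ/kT) = 4·e^(−0) + 3·e^(−2.50137) + 4·e^(−4.27104) = 4.00000 + 0.245918 + 0.0558690 = 4.30179.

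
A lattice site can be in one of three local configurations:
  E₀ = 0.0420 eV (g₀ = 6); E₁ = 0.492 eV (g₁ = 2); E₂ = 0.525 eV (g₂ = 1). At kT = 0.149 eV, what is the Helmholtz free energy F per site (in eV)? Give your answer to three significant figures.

-0.228 eV

Eᵢ/kT = 0.28188, 3.3020, 3.5235.
Z = Σ gᵢe^(−Eᵢ/kT) = 6·e^(−0.28188) + 2·e^(−3.3020) + 1·e^(−3.5235) = 4.5262 + 0.073619 + 0.029496 = 4.6293.
F = −kT ln Z = −0.149 × ln(4.6293) = −0.149 × 1.5324 = -0.228 eV.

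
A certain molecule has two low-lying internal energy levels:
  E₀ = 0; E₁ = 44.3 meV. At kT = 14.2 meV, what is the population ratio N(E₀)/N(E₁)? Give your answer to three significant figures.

22.6

n₀/n₁ = exp[−(E₀−E₁)/kT] = exp(−(-44.3 meV)/(14.2 meV)) = exp(3.1197) = 22.6.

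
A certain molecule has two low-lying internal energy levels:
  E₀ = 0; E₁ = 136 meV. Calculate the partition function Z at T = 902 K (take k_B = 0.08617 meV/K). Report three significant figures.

Z = 1.17

k_BT = 0.08617 × 902 K = 77.725 meV.
Eᵢ/kT = 0, 1.7498.
Z = Σ e^(−Eᵢ/kT) = e^(−0) + e^(−1.7498) = 1.0000 + 0.17381 = 1.1738.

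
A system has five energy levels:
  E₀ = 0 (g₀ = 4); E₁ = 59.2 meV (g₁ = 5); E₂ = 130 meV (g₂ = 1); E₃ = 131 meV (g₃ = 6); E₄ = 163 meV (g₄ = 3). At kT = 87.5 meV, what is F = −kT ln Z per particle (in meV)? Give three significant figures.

-188 meV

Eᵢ/kT = 0, 0.67657, 1.4857, 1.4971, 1.8629.
Z = Σ gᵢe^(−Eᵢ/kT) = 4·e^(−0) + 5·e^(−0.67657) + 1·e^(−1.4857) + 6·e^(−1.4971) + 3·e^(−1.8629) = 4.0000 + 2.5418 + 0.22634 + 1.3427 + 0.46567 = 8.5765.
F = −kT ln Z = −87.5 × ln(8.5765) = −87.5 × 2.1490 = -188 meV.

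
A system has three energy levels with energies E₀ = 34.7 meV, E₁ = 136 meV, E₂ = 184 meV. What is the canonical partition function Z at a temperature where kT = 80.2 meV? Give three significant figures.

Z = 0.933

Eᵢ/kT = 0.43267, 1.6958, 2.2943.
Z = Σ e^(−Eᵢ/kT) = e^(−0.43267) + e^(−1.6958) + e^(−2.2943) = 0.64877 + 0.18345 + 0.10083 = 0.93305.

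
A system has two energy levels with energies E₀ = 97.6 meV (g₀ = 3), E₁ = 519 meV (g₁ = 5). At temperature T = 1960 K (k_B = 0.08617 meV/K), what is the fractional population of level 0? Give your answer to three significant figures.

k_BT = 0.08617 × 1960 K = 168.89 meV.
Eᵢ/kT = 0.57789, 3.0730.
Z = Σ gᵢe^(−Eᵢ/kT) = 3·e^(−0.57789) + 5·e^(−3.0730) = 1.6832 + 0.23141 = 1.9146.
P₀ = g₀ e^(−E₀/kT) / Z = 1.6832/1.9146 = 0.879.

0.879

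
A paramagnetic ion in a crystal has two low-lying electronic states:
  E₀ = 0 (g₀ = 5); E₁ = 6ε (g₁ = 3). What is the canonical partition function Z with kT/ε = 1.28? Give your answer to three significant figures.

Eᵢ/kT = 0, 4.6875.
Z = Σ gᵢe^(−Eᵢ/kT) = 5·e^(−0) + 3·e^(−4.6875) = 5.0000 + 0.027629 = 5.0276.

Z = 5.03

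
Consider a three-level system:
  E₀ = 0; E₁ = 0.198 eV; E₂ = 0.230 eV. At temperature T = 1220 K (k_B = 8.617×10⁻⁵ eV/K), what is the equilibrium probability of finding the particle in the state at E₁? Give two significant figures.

k_BT = 8.617×10⁻⁵ × 1220 K = 0.1051 eV.
Eᵢ/kT = 0, 1.884, 2.188.
Z = Σ e^(−Eᵢ/kT) = e^(−0) + e^(−1.884) + e^(−2.188) = 1.000 + 0.1520 + 0.1121 = 1.264.
P₁ = e^(−E₁/kT) / Z = 0.1520/1.264 = 0.12.

0.12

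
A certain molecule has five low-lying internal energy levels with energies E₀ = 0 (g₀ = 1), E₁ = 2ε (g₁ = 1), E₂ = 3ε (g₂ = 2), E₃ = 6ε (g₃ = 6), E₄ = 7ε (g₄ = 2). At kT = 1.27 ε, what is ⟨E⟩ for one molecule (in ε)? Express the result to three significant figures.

Eᵢ/kT = 0, 1.5748, 2.3622, 4.7244, 5.5118.
Z = Σ gᵢe^(−Eᵢ/kT) = 1·e^(−0) + 1·e^(−1.5748) + 2·e^(−2.3622) + 6·e^(−4.7244) + 2·e^(−5.5118) = 1.0000 + 0.20705 + 0.18843 + 0.053256 + 0.0080777 = 1.4568.
⟨E⟩ = Σ Eᵢ gᵢe^(−Eᵢ/kT) / Z = (0·1.0000 + 2·0.20705 + 3·0.18843 + 6·0.053256 + 7·0.0080777) / 1.4568 = 0.930 ε.

0.930 ε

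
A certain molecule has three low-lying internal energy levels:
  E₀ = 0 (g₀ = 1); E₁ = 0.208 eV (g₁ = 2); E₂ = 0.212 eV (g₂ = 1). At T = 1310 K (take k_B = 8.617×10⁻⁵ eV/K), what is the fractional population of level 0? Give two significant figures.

k_BT = 8.617×10⁻⁵ × 1310 K = 0.1129 eV.
Eᵢ/kT = 0, 1.842, 1.878.
Z = Σ gᵢe^(−Eᵢ/kT) = 1·e^(−0) + 2·e^(−1.842) + 1·e^(−1.878) = 1.000 + 0.3170 + 0.1529 = 1.470.
P₀ = g₀ e^(−E₀/kT) / Z = 1.000/1.470 = 0.68.

0.68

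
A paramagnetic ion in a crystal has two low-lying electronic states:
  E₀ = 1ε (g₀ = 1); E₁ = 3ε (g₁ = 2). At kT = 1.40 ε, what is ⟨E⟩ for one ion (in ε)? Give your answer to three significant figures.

Eᵢ/kT = 0.71429, 2.1429.
Z = Σ gᵢe^(−Eᵢ/kT) = 1·e^(−0.71429) + 2·e^(−2.1429) = 0.48954 + 0.23463 = 0.72417.
⟨E⟩ = Σ Eᵢ gᵢe^(−Eᵢ/kT) / Z = (1·0.48954 + 3·0.23463) / 0.72417 = 1.65 ε.

1.65 ε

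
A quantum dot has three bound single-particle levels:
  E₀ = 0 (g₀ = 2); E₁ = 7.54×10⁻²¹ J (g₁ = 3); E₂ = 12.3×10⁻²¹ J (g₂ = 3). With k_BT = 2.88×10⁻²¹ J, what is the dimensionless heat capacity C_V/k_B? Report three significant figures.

Eᵢ/kT = 0, 2.6181, 4.2708.
Z = Σ gᵢe^(−Eᵢ/kT) = 2·e^(−0) + 3·e^(−2.6181) + 3·e^(−4.2708) = 2.0000 + 0.21882 + 0.041912 = 2.2607.
⟨E⟩ = 0.95785, ⟨E²⟩ = 8.3077.
C_V/k_B = (⟨E²⟩ − ⟨E⟩²)/(kT)² = (8.3077 − 0.91748)/8.2944 = 0.891.

0.891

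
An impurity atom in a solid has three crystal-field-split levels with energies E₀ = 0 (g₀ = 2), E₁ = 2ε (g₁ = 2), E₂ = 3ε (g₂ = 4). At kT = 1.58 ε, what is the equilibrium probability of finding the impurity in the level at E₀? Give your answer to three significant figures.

0.632

Eᵢ/kT = 0, 1.2658, 1.8987.
Z = Σ gᵢe^(−Eᵢ/kT) = 2·e^(−0) + 2·e^(−1.2658) + 4·e^(−1.8987) = 2.0000 + 0.56403 + 0.59905 = 3.1631.
P₀ = g₀ e^(−E₀/kT) / Z = 2.0000/3.1631 = 0.632.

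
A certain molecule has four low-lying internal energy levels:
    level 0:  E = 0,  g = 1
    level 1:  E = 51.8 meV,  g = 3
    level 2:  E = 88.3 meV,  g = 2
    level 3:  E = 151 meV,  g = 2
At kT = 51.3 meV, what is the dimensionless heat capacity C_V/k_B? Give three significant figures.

0.577

Eᵢ/kT = 0, 1.0097, 1.7212, 2.9435.
Z = Σ gᵢe^(−Eᵢ/kT) = 1·e^(−0) + 3·e^(−1.0097) + 2·e^(−1.7212) + 2·e^(−2.9435) = 1.0000 + 1.0930 + 0.35770 + 0.10536 = 2.5561.
⟨E⟩ = 40.731 meV, ⟨E²⟩ = 3178.3 meV².
C_V/k_B = (⟨E²⟩ − ⟨E⟩²)/(kT)² = (3178.3 − 1659.0)/2631.7 = 0.577.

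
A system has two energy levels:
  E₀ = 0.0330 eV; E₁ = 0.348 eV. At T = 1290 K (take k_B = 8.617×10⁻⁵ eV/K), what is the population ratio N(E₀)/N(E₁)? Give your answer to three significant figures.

17.0

k_BT = 8.617×10⁻⁵ × 1290 K = 0.11116 eV.
n₀/n₁ = exp[−(E₀−E₁)/kT] = exp(−(-0.3150 eV)/(0.11116 eV)) = exp(2.8338) = 17.0.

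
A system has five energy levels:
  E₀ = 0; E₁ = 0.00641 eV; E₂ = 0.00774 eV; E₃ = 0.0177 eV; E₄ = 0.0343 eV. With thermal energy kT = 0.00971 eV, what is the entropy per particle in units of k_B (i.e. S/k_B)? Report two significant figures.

1.3

Eᵢ/kT = 0, 0.6601, 0.7971, 1.823, 3.532.
Z = Σ e^(−Eᵢ/kT) = e^(−0) + e^(−0.6601) + e^(−0.7971) + e^(−1.823) + e^(−3.532) = 1.000 + 0.5168 + 0.4506 + 0.1615 + 0.02925 = 2.158.
⟨E⟩ = Σ EᵢPᵢ = 0.004941 eV.
S/k_B = ln Z + ⟨E⟩/kT = ln(2.158) + 0.004941/0.00971 = 0.7692 + 0.5089 = 1.3.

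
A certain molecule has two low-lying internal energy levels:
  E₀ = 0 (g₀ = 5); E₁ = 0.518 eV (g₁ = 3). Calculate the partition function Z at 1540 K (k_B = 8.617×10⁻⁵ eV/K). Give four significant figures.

Z = 5.061

k_BT = 8.617×10⁻⁵ × 1540 K = 0.132702 eV.
Eᵢ/kT = 0, 3.90348.
Z = Σ gᵢe^(−Eᵢ/kT) = 5·e^(−0) + 3·e^(−3.90348) = 5.00000 + 0.0605148 = 5.06051.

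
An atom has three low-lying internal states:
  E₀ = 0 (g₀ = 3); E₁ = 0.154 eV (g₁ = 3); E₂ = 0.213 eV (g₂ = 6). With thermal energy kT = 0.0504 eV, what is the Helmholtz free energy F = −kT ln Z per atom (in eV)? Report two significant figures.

Eᵢ/kT = 0, 3.056, 4.226.
Z = Σ gᵢe^(−Eᵢ/kT) = 3·e^(−0) + 3·e^(−3.056) + 6·e^(−4.226) = 3.000 + 0.1412 + 0.08766 = 3.229.
F = −kT ln Z = −0.0504 × ln(3.229) = −0.0504 × 1.172 = -0.059 eV.

-0.059 eV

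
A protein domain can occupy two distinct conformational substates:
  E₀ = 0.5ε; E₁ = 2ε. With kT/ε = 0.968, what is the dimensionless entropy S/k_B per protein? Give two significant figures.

0.46

Eᵢ/kT = 0.5165, 2.066.
Z = Σ e^(−Eᵢ/kT) = e^(−0.5165) + e^(−2.066) = 0.5966 + 0.1267 = 0.7233.
⟨E⟩ = Σ EᵢPᵢ = 0.7628 ε.
S/k_B = ln Z + ⟨E⟩/kT = ln(0.7233) + 0.7628/0.968 = -0.3239 + 0.7880 = 0.46.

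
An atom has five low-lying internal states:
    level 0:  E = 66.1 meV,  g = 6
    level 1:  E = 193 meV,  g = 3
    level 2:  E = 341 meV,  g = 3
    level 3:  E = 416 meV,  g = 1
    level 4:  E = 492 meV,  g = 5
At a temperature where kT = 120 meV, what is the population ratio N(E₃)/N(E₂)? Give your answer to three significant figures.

0.178

n₃/n₂ = (g₃/g₂) exp[−(E₃−E₂)/kT] = (1/3) × exp(−(75 meV)/(120 meV)) = (1/3) × exp(-0.62500) = 0.178.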